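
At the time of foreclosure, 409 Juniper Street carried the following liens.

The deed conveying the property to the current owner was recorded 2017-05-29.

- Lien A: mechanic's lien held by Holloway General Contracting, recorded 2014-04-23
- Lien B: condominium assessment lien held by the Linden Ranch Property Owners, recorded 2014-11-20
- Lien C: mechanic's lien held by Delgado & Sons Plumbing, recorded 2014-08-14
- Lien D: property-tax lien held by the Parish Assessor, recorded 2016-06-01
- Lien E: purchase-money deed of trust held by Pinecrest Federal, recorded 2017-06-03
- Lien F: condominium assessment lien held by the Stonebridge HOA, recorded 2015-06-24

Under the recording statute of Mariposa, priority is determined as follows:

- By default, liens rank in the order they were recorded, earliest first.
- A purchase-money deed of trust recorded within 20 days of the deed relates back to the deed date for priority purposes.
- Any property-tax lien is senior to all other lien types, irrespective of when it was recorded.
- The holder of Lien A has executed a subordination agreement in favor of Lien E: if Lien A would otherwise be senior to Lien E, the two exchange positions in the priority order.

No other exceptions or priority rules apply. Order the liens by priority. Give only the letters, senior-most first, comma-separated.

D, E, C, B, F, A

First, effective dates: E's effective date is the deed date, 2017-05-29.
D, as a property-tax lien, has superpriority and ranks first.
Among the remaining liens, by effective date: A (2014-04-23), C (2014-08-14), B (2014-11-20), F (2015-06-24), E (2017-05-29).
A would otherwise be senior to E, so under the subordination agreement A and E exchange positions.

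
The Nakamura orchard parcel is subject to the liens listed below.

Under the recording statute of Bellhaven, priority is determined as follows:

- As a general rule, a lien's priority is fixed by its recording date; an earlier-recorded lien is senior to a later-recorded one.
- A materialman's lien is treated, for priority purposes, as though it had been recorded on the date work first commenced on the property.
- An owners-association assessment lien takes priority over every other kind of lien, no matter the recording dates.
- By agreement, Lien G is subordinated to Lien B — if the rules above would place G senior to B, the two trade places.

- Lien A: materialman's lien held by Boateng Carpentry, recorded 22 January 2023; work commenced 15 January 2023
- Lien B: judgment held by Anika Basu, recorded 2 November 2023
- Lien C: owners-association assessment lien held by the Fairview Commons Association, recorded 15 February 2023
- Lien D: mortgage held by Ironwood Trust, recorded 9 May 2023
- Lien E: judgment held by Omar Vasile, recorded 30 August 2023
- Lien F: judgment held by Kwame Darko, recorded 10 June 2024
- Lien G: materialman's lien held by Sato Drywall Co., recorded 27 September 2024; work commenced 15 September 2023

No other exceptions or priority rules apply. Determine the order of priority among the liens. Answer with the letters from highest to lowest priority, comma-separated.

C, A, D, E, B, G, F

Effective dates: A's effective date is 15 January 2023, when work began; G's effective date is 15 September 2023, when work began.
C, as an owners-association assessment lien, has superpriority and ranks first.
Remaining liens by effective date: A (15 January 2023), D (9 May 2023), E (30 August 2023), G (15 September 2023), B (2 November 2023), F (10 June 2024).
G would otherwise be senior to B, so under the subordination agreement G and B exchange positions.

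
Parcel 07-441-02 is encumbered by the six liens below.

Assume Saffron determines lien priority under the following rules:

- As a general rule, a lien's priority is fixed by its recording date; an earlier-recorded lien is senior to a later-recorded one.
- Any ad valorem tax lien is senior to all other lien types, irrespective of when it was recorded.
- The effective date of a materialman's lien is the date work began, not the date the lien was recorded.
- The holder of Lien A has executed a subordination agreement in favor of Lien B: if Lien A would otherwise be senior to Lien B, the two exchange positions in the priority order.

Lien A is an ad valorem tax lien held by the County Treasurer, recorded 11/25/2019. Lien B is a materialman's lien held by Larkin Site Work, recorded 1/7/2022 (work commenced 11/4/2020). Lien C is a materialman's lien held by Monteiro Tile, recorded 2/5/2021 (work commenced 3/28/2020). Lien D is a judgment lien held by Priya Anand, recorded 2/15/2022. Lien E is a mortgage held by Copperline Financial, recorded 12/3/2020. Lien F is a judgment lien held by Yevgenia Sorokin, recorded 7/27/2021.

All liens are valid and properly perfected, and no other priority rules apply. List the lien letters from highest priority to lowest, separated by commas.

B, C, A, E, F, D

Adjusting effective dates: B is treated as recorded 11/4/2020, the work-commencement date; C relates back to 3/28/2020 (work commenced).
A, as an ad valorem tax lien, has superpriority and ranks first.
Among the remaining liens, by effective date: C (3/28/2020), B (11/4/2020), E (12/3/2020), F (7/27/2021), D (2/15/2022).
Because A would otherwise rank above B, the subordination swaps them.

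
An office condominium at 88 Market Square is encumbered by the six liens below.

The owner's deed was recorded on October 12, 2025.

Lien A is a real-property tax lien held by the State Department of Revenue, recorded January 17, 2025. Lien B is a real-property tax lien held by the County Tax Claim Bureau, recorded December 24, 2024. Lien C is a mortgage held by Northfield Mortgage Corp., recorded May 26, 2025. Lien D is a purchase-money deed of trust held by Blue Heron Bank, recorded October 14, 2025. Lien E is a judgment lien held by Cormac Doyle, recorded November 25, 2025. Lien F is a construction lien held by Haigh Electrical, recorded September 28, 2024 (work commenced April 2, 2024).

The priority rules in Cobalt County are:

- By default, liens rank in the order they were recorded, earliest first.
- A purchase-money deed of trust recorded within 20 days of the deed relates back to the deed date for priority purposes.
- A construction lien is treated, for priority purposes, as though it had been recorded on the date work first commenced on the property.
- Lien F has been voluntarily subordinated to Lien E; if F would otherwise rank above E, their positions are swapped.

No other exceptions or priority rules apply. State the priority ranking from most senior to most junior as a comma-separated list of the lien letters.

Effective dates after the stated exceptions: D relates back to the deed date October 12, 2025; F's effective date is April 2, 2024, when work began.
Ordering by effective date: F (April 2, 2024), B (December 24, 2024), A (January 17, 2025), C (May 26, 2025), D (October 12, 2025), E (November 25, 2025).
F would otherwise be senior to E, so under the subordination agreement F and E exchange positions.

E, B, A, C, D, F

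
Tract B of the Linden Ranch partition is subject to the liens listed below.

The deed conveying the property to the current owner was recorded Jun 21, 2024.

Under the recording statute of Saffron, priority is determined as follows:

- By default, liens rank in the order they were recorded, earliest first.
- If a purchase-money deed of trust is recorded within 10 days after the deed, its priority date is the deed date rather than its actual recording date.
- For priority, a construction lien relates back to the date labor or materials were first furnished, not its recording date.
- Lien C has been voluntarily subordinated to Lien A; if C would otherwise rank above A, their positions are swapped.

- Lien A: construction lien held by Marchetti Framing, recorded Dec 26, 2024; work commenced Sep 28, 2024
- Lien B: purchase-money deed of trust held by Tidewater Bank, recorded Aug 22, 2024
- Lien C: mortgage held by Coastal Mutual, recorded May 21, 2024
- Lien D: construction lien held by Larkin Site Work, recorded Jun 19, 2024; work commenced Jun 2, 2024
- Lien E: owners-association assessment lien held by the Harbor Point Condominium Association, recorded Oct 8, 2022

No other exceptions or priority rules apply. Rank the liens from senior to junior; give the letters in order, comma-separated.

E, A, D, B, C

First, effective dates: A is treated as recorded Sep 28, 2024, the work-commencement date; B missed the 10-day window (62 days after the deed), so its recording date stands; D's effective date is Jun 2, 2024, when work began.
Ordering by effective date: E (Oct 8, 2022), C (May 21, 2024), D (Jun 2, 2024), B (Aug 22, 2024), A (Sep 28, 2024).
C is senior to A before the subordination, so the two trade places.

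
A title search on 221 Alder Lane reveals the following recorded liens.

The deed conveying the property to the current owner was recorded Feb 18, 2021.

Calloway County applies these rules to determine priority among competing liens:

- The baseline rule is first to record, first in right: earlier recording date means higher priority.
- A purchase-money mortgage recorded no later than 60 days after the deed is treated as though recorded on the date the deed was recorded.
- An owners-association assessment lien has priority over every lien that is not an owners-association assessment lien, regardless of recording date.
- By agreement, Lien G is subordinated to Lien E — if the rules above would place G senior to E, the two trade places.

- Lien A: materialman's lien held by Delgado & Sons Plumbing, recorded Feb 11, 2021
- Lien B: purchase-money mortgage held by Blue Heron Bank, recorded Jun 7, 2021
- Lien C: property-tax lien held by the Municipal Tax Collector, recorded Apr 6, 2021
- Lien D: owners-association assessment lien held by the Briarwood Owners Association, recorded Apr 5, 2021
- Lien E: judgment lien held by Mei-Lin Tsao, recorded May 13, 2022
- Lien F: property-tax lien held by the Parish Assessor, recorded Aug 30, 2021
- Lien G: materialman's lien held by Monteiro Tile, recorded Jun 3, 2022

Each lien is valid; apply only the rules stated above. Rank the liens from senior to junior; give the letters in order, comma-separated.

D, A, C, B, F, E, G

Adjusting effective dates: B was recorded 109 days after the deed — beyond 60 days — so no relation-back applies.
D is an owners-association assessment lien, so it outranks all other liens regardless of date.
Among the remaining liens, by effective date: A (Feb 11, 2021), C (Apr 6, 2021), B (Jun 7, 2021), F (Aug 30, 2021), E (May 13, 2022), G (Jun 3, 2022).
G already ranks below E; the subordination has no effect.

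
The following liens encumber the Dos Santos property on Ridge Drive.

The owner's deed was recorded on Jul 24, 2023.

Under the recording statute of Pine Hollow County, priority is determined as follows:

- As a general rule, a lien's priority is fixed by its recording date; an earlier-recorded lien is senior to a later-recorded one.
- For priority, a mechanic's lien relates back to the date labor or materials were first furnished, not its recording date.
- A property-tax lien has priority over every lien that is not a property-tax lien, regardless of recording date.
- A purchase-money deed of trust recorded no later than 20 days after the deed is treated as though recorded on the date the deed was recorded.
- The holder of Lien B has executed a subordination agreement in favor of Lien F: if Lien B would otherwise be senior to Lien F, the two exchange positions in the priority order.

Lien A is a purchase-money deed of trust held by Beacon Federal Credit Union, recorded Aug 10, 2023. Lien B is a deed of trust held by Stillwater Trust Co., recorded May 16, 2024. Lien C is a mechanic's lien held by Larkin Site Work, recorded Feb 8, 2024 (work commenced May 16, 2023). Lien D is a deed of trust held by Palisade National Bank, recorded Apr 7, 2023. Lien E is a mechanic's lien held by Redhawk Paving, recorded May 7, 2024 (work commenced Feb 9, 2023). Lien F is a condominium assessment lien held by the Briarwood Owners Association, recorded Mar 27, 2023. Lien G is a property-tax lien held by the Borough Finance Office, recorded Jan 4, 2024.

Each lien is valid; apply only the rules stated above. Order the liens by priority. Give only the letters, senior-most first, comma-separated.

Effective dates after the stated exceptions: A was recorded within the 20-day window, so its effective date is the deed date Jul 24, 2023; C's effective date is May 16, 2023, when work began; E relates back to Feb 9, 2023 (work commenced).
G, as a property-tax lien, has superpriority and ranks first.
Among the remaining liens, by effective date: E (Feb 9, 2023), F (Mar 27, 2023), D (Apr 7, 2023), C (May 16, 2023), A (Jul 24, 2023), B (May 16, 2024).
Since B is not senior to F, the subordination leaves the order unchanged.

G, E, F, D, C, A, B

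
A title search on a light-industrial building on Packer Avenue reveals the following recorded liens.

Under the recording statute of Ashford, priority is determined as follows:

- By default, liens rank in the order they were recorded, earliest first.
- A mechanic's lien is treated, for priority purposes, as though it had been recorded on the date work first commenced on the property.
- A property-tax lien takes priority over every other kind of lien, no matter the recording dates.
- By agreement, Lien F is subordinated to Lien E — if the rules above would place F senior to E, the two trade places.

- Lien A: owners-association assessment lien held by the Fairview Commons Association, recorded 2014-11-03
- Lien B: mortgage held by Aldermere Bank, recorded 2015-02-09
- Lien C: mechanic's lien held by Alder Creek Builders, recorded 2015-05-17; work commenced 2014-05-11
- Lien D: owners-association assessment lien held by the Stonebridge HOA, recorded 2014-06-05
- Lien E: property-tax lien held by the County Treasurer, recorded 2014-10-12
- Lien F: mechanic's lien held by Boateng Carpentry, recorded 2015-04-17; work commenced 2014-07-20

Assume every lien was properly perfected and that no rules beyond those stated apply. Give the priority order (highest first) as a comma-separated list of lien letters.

Effective dates after the stated exceptions: C is treated as recorded 2014-05-11, the work-commencement date; F relates back to 2014-07-20 (work commenced).
E, as a property-tax lien, has superpriority and ranks first.
The other liens, earliest effective date first: C (2014-05-11), D (2014-06-05), F (2014-07-20), A (2014-11-03), B (2015-02-09).
F is already junior to E, so the subordination agreement changes nothing.

E, C, D, F, A, B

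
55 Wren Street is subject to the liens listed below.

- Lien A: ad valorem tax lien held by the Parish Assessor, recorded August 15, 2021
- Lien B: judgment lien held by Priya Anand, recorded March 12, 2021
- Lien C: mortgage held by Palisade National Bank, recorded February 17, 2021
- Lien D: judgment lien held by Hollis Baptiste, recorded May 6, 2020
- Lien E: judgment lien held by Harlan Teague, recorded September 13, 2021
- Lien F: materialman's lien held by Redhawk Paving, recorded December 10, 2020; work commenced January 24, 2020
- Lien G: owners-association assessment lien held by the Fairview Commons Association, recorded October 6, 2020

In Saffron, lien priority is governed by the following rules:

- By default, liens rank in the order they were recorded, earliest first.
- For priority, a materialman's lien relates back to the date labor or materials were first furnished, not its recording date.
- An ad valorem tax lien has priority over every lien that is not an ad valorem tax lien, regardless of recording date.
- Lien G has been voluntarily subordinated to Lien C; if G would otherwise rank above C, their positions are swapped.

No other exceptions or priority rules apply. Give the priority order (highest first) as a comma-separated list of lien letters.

A, F, D, C, G, B, E

Adjusting effective dates: F relates back to January 24, 2020 (work commenced).
As an ad valorem tax lien, A is senior to every other lien.
The other liens, earliest effective date first: F (January 24, 2020), D (May 6, 2020), G (October 6, 2020), C (February 17, 2021), B (March 12, 2021), E (September 13, 2021).
G is senior to C before the subordination, so the two trade places.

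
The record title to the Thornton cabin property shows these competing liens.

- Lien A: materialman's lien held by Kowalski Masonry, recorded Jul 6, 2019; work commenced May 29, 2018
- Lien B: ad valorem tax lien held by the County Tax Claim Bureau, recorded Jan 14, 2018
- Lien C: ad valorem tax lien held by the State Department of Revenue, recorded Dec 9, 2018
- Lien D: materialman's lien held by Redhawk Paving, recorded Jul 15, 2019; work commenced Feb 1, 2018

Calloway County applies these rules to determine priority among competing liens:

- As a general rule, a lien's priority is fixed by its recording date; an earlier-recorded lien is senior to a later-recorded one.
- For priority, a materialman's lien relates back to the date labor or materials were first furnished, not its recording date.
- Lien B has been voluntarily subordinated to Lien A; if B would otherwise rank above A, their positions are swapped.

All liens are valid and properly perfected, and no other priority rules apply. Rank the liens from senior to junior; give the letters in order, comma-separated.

Adjusting effective dates: A is treated as recorded May 29, 2018, the work-commencement date; D is treated as recorded Feb 1, 2018, the work-commencement date.
By effective date, earliest first: B (Jan 14, 2018), D (Feb 1, 2018), A (May 29, 2018), C (Dec 9, 2018).
The subordination applies — B was senior to A — so B and A swap.

A, D, B, C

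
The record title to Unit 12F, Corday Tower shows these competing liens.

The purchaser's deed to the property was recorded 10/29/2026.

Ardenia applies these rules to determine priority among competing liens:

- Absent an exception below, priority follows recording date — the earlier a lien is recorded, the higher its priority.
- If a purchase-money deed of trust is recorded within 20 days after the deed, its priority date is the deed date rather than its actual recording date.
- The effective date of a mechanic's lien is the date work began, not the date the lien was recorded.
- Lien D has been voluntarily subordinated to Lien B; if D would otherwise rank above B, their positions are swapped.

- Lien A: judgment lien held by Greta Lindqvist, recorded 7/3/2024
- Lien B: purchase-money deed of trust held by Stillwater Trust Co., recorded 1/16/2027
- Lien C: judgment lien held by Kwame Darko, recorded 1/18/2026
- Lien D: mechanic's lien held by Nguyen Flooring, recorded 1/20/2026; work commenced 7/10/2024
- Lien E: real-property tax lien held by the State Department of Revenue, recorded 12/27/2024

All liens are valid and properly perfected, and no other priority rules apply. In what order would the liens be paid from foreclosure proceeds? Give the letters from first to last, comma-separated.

A, B, E, C, D

Effective dates: B was recorded 79 days after the deed, outside the 20-day window, so it keeps its recording date; D relates back to 7/10/2024 (work commenced).
By effective date: A (7/3/2024), D (7/10/2024), E (12/27/2024), C (1/18/2026), B (1/16/2027).
D is senior to B before the subordination, so the two trade places.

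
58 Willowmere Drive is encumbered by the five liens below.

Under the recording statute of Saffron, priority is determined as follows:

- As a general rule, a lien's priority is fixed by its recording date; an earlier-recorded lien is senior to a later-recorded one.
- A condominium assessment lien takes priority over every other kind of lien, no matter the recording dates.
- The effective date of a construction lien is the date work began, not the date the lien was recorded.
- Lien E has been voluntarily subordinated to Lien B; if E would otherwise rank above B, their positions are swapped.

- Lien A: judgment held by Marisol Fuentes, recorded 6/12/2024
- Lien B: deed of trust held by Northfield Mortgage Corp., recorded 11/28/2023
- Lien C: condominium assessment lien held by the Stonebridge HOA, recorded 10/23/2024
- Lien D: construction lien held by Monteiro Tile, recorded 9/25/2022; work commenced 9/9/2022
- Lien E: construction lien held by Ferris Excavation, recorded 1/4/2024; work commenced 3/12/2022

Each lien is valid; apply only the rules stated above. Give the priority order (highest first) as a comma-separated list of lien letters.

First, effective dates: D is treated as recorded 9/9/2022, the work-commencement date; E relates back to 3/12/2022 (work commenced).
C is a condominium assessment lien, so it outranks all other liens regardless of date.
Ordering the rest by effective date: E (3/12/2022), D (9/9/2022), B (11/28/2023), A (6/12/2024).
E would otherwise be senior to B, so under the subordination agreement E and B exchange positions.

C, B, D, E, A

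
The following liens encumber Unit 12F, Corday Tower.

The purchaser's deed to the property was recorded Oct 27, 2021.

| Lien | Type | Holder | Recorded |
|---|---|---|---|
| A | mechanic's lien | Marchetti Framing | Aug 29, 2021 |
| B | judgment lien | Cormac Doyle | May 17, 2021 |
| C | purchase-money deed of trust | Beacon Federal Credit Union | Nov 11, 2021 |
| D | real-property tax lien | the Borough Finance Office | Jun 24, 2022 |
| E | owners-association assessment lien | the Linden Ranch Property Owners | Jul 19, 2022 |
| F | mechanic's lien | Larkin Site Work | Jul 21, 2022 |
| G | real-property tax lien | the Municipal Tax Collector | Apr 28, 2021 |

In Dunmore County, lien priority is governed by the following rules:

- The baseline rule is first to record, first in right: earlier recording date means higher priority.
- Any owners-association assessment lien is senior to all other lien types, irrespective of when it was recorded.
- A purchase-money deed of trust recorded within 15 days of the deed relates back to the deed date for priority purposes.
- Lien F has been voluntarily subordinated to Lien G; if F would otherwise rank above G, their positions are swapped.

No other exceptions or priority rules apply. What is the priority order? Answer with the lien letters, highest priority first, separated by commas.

Effective dates: C was recorded within the 15-day window, so its effective date is the deed date Oct 27, 2021.
As an owners-association assessment lien, E is senior to every other lien.
The other liens, earliest effective date first: G (Apr 28, 2021), B (May 17, 2021), A (Aug 29, 2021), C (Oct 27, 2021), D (Jun 24, 2022), F (Jul 21, 2022).
F already ranks below G; the subordination has no effect.

E, G, B, A, C, D, F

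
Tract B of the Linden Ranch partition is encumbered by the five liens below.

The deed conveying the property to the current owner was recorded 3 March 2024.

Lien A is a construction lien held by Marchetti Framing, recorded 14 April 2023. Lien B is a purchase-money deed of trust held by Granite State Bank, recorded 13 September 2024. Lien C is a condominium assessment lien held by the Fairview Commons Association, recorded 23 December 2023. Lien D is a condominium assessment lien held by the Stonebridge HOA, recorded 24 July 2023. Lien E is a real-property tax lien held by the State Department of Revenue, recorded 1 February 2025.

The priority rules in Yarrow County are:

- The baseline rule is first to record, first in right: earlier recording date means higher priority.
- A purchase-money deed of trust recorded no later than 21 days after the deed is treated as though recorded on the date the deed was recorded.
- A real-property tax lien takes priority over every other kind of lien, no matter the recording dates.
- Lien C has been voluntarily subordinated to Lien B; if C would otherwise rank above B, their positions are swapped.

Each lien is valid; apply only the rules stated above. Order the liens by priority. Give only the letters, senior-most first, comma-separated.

E, A, D, B, C

Effective dates after the stated exceptions: B missed the 21-day window (194 days after the deed), so its recording date stands.
As a real-property tax lien, E is senior to every other lien.
The other liens, earliest effective date first: A (14 April 2023), D (24 July 2023), C (23 December 2023), B (13 September 2024).
Because C would otherwise rank above B, the subordination swaps them.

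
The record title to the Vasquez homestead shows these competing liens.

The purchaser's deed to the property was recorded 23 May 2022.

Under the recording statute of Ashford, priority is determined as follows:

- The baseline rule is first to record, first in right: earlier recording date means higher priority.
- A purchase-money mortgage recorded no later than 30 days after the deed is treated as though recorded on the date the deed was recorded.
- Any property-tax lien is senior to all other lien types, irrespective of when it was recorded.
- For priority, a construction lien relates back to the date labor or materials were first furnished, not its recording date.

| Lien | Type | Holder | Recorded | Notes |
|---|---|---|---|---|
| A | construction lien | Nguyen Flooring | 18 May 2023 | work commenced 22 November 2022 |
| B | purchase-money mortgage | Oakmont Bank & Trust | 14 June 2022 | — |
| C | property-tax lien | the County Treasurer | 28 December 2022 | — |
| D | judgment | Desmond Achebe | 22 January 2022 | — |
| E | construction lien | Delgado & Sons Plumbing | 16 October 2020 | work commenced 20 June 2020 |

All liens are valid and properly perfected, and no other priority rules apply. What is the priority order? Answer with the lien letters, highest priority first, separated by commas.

C, E, D, B, A

Effective dates after the stated exceptions: A's effective date is 22 November 2022, when work began; B relates back to the deed date 23 May 2022; E relates back to 20 June 2020 (work commenced).
C, as a property-tax lien, has superpriority and ranks first.
The other liens, earliest effective date first: E (20 June 2020), D (22 January 2022), B (23 May 2022), A (22 November 2022).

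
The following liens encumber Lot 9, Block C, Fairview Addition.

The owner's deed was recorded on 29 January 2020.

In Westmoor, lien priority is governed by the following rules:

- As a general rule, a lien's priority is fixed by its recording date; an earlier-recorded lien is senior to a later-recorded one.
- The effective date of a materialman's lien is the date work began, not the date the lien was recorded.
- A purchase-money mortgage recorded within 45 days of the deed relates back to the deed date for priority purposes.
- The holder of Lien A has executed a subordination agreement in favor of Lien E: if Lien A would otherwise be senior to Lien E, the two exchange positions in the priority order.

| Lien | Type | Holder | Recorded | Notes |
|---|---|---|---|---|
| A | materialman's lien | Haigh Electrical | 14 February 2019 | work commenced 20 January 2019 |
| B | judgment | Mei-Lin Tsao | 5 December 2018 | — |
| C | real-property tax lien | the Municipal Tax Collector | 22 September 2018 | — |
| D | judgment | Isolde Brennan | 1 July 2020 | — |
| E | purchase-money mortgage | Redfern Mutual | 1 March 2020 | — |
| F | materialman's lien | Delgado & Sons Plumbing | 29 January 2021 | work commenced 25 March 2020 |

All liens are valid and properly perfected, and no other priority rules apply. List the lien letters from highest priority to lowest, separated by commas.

First, effective dates: A relates back to 20 January 2019 (work commenced); E was recorded within the 45-day window, so its effective date is the deed date 29 January 2020; F is treated as recorded 25 March 2020, the work-commencement date.
By effective date, earliest first: C (22 September 2018), B (5 December 2018), A (20 January 2019), E (29 January 2020), F (25 March 2020), D (1 July 2020).
A would otherwise be senior to E, so under the subordination agreement A and E exchange positions.

C, B, E, A, F, D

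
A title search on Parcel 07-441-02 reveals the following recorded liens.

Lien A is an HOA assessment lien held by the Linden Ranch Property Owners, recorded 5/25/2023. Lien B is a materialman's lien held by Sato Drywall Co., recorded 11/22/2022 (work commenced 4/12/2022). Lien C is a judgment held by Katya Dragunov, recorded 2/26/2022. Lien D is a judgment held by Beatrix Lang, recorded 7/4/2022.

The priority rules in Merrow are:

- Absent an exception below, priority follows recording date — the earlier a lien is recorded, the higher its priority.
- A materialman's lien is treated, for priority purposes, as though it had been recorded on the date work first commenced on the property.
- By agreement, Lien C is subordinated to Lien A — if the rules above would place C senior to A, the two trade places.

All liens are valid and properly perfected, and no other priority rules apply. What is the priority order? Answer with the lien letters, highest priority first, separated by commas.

A, B, D, C

Effective dates: B relates back to 4/12/2022 (work commenced).
Sorted by effective date: C (2/26/2022), B (4/12/2022), D (7/4/2022), A (5/25/2023).
C would otherwise be senior to A, so under the subordination agreement C and A exchange positions.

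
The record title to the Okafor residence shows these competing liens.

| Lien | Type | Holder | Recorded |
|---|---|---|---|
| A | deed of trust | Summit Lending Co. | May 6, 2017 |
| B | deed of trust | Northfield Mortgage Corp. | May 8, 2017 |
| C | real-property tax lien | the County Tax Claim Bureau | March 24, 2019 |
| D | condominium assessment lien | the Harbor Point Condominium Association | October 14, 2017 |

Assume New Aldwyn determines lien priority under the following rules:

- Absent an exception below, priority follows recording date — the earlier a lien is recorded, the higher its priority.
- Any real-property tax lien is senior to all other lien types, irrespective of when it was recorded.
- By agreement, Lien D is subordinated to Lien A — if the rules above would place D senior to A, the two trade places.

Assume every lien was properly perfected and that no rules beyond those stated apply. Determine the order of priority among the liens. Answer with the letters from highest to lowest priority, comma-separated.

C is a real-property tax lien, so it outranks all other liens regardless of date.
Among the remaining liens, by effective date: A (May 6, 2017), B (May 8, 2017), D (October 14, 2017).
Since D is not senior to A, the subordination leaves the order unchanged.

C, A, B, D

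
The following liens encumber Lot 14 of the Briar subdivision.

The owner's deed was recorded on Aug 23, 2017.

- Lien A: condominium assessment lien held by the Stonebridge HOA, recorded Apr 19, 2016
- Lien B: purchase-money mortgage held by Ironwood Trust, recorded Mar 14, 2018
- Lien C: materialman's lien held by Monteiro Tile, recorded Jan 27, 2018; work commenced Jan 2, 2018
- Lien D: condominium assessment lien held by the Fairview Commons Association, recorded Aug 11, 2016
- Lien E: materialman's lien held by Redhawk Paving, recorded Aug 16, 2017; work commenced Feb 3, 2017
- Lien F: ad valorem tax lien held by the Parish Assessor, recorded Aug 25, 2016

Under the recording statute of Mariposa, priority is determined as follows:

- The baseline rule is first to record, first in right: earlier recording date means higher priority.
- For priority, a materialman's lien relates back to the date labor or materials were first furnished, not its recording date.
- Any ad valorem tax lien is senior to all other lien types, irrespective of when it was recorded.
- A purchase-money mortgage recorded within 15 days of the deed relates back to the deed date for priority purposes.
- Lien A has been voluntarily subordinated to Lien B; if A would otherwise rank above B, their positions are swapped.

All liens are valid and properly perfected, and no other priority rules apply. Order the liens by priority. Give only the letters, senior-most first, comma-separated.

F, B, D, E, C, A

First, effective dates: B was recorded 203 days after the deed, outside the 15-day window, so it keeps its recording date; C relates back to Jan 2, 2018 (work commenced); E is treated as recorded Feb 3, 2017, the work-commencement date.
F is an ad valorem tax lien, so it outranks all other liens regardless of date.
Among the remaining liens, by effective date: A (Apr 19, 2016), D (Aug 11, 2016), E (Feb 3, 2017), C (Jan 2, 2018), B (Mar 14, 2018).
A would otherwise be senior to B, so under the subordination agreement A and B exchange positions.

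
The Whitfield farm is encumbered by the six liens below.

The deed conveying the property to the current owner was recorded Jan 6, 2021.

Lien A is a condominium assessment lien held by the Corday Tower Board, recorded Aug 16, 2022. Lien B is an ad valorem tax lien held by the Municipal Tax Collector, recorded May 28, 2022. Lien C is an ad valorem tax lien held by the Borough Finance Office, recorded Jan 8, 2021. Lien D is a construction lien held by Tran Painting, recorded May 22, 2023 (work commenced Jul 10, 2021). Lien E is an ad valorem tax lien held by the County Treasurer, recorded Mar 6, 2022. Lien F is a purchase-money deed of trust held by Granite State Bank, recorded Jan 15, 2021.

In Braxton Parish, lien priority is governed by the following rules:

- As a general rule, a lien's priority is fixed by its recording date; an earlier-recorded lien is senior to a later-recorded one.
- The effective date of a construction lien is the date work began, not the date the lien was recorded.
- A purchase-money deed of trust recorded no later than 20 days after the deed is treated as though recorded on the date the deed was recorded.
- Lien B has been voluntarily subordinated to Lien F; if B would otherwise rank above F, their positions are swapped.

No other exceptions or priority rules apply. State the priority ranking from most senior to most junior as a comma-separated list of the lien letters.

Effective dates after the stated exceptions: D's effective date is Jul 10, 2021, when work began; F relates back to the deed date Jan 6, 2021.
By effective date, earliest first: F (Jan 6, 2021), C (Jan 8, 2021), D (Jul 10, 2021), E (Mar 6, 2022), B (May 28, 2022), A (Aug 16, 2022).
B is already junior to F, so the subordination agreement changes nothing.

F, C, D, E, B, A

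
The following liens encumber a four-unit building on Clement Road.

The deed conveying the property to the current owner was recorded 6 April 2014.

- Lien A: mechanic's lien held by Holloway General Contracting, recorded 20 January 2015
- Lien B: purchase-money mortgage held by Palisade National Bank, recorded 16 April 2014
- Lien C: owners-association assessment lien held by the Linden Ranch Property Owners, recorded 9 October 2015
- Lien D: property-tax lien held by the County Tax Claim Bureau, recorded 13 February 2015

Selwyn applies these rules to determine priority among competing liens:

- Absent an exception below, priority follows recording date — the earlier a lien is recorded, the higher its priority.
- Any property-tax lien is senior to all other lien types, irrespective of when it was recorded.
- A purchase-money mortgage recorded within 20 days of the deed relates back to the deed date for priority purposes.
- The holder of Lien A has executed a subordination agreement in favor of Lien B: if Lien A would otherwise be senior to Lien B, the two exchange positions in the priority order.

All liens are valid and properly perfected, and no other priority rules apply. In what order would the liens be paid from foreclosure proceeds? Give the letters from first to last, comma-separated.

D, B, A, C

First, effective dates: B was recorded within the 20-day window, so its effective date is the deed date 6 April 2014.
D is a property-tax lien, so it outranks all other liens regardless of date.
Ordering the rest by effective date: B (6 April 2014), A (20 January 2015), C (9 October 2015).
Since A is not senior to B, the subordination leaves the order unchanged.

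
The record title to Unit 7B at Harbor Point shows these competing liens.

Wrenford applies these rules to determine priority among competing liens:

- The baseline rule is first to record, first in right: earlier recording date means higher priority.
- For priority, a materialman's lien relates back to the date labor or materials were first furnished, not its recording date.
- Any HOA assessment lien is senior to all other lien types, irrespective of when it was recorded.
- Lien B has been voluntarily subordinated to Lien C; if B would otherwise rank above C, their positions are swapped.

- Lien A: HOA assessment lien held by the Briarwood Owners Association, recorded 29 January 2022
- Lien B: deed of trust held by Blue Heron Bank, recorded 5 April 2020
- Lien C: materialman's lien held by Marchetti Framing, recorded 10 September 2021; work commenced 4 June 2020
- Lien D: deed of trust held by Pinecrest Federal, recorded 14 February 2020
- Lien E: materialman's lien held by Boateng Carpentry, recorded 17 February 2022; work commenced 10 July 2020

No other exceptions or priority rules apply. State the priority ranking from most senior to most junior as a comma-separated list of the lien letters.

A, D, C, B, E

Effective dates after the stated exceptions: C's effective date is 4 June 2020, when work began; E relates back to 10 July 2020 (work commenced).
As an HOA assessment lien, A is senior to every other lien.
The other liens, earliest effective date first: D (14 February 2020), B (5 April 2020), C (4 June 2020), E (10 July 2020).
B is senior to C before the subordination, so the two trade places.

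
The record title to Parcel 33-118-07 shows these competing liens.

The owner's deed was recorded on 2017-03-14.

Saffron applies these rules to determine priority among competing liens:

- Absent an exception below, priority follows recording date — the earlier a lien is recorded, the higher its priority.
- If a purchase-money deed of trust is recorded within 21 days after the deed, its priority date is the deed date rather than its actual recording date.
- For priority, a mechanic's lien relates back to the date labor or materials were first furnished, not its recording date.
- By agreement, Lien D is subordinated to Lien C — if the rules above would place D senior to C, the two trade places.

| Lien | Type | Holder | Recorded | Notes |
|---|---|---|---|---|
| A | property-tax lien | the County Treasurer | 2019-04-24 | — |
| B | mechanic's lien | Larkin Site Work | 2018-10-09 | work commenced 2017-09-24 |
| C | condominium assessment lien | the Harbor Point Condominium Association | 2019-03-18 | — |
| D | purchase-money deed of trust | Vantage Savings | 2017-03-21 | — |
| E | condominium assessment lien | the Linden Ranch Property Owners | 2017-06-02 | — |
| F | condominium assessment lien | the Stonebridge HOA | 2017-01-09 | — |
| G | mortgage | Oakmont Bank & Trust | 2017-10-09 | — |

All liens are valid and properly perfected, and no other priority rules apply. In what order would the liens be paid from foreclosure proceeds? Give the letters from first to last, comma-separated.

First, effective dates: B relates back to 2017-09-24 (work commenced); D was recorded within the 21-day window, so its effective date is the deed date 2017-03-14.
By effective date, earliest first: F (2017-01-09), D (2017-03-14), E (2017-06-02), B (2017-09-24), G (2017-10-09), C (2019-03-18), A (2019-04-24).
D would otherwise be senior to C, so under the subordination agreement D and C exchange positions.

F, C, E, B, G, D, A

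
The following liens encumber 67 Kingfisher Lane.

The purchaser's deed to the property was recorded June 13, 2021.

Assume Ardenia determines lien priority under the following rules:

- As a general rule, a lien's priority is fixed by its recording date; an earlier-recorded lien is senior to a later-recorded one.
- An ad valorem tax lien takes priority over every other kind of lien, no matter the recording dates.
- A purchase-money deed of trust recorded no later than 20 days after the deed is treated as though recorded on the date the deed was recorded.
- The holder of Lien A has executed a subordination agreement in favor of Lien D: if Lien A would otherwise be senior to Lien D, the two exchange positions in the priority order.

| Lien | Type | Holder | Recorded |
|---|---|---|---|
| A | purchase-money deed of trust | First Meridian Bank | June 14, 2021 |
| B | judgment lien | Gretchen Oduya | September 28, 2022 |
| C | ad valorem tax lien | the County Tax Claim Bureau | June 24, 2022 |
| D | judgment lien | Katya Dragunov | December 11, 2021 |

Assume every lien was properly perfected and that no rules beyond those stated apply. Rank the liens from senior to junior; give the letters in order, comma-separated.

C, D, A, B

Effective dates after the stated exceptions: A relates back to the deed date June 13, 2021.
C is an ad valorem tax lien and takes priority over every other lien.
Ordering the rest by effective date: A (June 13, 2021), D (December 11, 2021), B (September 28, 2022).
A is senior to D before the subordination, so the two trade places.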